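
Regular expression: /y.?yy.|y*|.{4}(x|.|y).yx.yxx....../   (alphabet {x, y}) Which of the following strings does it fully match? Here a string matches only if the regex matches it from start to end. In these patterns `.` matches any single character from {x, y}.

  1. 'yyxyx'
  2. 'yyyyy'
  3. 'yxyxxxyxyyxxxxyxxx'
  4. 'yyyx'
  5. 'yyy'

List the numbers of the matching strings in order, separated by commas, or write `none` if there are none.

2, 3, 4, 5

1. 'yyxyx' → no match
2. 'yyyyy' → match
3 → match
4. 'yyyx' → match
5. 'yyy' → match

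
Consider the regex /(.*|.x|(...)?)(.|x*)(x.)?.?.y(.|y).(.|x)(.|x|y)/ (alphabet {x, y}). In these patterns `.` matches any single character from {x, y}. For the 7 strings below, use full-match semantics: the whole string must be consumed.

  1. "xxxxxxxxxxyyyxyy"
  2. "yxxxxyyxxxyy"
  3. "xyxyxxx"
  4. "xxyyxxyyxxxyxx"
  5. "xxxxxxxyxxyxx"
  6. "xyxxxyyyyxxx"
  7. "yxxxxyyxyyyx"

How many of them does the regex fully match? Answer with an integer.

2

1 → match
2. "yxxxxyyxxxyy" → no match
3. "xyxyxxx" → no match
4 → no match
5 → no match
6. "xyxxxyyyyxxx" → match
7. "yxxxxyyxyyyx" → no match
Total matched: 2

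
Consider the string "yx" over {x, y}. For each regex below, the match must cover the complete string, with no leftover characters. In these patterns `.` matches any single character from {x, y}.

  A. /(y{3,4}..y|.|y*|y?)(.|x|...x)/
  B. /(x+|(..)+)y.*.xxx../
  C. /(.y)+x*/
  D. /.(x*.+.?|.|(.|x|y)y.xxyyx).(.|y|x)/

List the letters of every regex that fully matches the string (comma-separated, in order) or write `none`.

A → match
B → no match
C → no match
D → no match

A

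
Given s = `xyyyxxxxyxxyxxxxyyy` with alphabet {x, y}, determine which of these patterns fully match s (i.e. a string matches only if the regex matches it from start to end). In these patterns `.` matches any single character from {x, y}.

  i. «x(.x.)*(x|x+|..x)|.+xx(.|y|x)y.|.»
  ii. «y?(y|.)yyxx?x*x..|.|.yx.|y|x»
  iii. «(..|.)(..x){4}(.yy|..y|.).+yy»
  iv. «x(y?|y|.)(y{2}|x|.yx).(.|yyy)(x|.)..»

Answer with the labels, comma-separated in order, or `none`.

i, iii

i → match
ii → no match
iii → match
iv → no match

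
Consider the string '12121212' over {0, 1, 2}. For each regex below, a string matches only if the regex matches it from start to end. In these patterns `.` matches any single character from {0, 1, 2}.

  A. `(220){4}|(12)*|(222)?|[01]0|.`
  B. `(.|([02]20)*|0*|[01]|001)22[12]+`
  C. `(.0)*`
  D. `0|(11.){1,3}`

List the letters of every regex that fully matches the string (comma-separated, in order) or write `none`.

A

A → match
B → no match
C → no match
D → no match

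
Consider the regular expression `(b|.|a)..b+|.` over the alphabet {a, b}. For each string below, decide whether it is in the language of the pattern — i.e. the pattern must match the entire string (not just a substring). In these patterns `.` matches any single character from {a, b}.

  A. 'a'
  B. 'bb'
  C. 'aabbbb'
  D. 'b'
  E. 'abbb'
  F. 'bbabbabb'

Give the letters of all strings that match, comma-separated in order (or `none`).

A, C, D, E

A → match
B → no match
C → match
D → match
E → match
F → no match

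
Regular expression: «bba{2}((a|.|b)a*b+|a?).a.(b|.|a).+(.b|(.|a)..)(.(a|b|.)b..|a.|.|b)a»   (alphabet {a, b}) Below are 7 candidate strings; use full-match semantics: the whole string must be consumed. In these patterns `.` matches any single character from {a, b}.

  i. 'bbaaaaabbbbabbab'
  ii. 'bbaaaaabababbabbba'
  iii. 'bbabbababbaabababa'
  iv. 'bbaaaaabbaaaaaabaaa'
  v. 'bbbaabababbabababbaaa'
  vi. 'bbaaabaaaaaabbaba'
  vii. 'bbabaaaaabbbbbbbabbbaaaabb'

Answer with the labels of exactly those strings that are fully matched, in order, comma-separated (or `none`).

ii, iv, vi

i → no match — must end with 'a'
ii → match
iii → no match
iv → match
v → no match — must start with 'bba'
vi → match
vii → no match — must end with 'a'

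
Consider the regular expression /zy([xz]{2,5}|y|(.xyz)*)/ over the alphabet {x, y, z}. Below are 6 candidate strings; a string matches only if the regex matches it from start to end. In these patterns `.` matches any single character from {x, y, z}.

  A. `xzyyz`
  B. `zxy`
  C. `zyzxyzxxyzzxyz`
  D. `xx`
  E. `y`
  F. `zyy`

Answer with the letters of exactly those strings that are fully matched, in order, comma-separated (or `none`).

A. `xzyyz` → no match — must start with `zy`
B. `zxy` → no match — must start with `zy`
C → match
D. `xx` → no match — must start with `zy`
E. `y` → no match — must start with `zy`
F. `zyy` → match

C, F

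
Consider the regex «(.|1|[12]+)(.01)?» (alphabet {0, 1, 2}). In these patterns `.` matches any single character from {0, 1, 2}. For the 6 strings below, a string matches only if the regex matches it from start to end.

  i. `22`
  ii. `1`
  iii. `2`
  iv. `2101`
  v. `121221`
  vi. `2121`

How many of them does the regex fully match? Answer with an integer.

6

i → match
ii → match
iii → match
iv → match
v → match
vi → match
Total matched: 6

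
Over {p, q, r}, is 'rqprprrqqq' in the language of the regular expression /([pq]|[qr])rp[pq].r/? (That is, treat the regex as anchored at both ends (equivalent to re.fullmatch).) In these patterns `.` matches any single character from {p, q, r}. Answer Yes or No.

No

Every match must end with 'r', but 'rqprprrqqq' does not.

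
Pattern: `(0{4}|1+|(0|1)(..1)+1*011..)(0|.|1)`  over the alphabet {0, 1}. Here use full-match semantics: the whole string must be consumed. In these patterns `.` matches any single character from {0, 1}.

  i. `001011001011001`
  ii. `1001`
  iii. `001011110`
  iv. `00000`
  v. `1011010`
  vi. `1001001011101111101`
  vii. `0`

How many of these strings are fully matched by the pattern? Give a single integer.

i → no match
ii → no match
iii → no match
iv → match
v → no match
vi → no match
vii → no match
Total matched: 1

1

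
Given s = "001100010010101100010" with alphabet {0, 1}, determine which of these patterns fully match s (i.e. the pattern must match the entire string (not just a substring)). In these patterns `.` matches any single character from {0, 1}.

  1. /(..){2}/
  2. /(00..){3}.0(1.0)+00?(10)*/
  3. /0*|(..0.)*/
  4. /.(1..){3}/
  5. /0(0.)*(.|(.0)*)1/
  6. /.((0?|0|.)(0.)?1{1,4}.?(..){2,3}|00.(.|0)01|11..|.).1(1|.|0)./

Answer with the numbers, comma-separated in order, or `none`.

1 → no match
2 → match
3 → no match
4 → no match
5 → no match — must end with "1"
6 → no match

2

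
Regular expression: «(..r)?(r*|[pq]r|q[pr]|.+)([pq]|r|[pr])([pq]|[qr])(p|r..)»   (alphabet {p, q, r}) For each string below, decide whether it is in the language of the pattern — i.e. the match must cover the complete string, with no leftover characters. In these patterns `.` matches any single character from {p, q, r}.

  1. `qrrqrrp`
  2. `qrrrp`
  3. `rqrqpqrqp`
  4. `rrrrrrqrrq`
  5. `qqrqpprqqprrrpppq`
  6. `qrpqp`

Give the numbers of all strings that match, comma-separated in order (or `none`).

1. `qrrqrrp` → match
2. `qrrrp` → match
3. `rqrqpqrqp` → match
4. `rrrrrrqrrq` → match
5 → no match
6. `qrpqp` → match

1, 2, 3, 4, 6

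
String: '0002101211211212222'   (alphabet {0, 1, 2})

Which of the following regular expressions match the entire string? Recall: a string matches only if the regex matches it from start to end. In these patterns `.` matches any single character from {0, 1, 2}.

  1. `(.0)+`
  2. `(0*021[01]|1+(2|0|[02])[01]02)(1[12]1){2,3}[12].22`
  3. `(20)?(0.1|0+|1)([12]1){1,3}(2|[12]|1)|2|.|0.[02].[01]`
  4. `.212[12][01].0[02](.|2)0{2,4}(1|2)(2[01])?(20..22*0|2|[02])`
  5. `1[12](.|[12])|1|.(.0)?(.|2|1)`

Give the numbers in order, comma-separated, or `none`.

2

1 → no match — must end with '0'
2 → match
3 → no match
4 → no match
5 → no match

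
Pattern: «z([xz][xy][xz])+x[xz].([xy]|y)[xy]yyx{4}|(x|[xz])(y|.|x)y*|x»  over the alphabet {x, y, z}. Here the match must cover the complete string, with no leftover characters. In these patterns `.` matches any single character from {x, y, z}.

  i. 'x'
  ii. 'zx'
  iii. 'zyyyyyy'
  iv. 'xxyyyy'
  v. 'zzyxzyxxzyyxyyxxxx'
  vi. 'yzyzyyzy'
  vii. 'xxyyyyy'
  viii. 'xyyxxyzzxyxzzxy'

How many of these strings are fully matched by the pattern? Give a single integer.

i. 'x' → match
ii. 'zx' → match
iii. 'zyyyyyy' → match
iv. 'xxyyyy' → match
v → match
vi. 'yzyzyyzy' → no match
vii. 'xxyyyyy' → match
viii → no match
Total matched: 6

6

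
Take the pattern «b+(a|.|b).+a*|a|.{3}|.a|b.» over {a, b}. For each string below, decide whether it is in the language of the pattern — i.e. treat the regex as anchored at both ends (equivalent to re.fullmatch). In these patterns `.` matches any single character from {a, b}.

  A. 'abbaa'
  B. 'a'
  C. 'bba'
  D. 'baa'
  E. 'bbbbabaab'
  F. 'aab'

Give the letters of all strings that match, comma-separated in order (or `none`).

B, C, D, E, F

A. 'abbaa' → no match
B. 'a' → match
C. 'bba' → match
D. 'baa' → match
E. 'bbbbabaab' → match
F. 'aab' → match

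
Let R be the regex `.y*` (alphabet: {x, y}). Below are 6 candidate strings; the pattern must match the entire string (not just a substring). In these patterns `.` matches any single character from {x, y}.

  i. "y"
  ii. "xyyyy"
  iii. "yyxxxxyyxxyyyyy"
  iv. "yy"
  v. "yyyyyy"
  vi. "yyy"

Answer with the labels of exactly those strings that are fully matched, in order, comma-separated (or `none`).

i, ii, iv, v, vi

i. "y" → match
ii. "xyyyy" → match
iii → no match
iv. "yy" → match
v. "yyyyyy" → match
vi. "yyy" → match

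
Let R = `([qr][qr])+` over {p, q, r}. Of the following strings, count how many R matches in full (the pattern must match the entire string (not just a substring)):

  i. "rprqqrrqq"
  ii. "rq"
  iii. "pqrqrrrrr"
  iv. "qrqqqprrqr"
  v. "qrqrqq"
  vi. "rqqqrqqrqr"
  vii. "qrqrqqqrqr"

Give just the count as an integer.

i → no match
ii → match
iii → no match
iv → no match
v → match
vi → match
vii → match
Total matched: 4

4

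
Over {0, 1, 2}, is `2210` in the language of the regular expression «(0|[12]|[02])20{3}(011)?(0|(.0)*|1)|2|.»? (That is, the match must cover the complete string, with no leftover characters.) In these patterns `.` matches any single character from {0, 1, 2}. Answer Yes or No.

No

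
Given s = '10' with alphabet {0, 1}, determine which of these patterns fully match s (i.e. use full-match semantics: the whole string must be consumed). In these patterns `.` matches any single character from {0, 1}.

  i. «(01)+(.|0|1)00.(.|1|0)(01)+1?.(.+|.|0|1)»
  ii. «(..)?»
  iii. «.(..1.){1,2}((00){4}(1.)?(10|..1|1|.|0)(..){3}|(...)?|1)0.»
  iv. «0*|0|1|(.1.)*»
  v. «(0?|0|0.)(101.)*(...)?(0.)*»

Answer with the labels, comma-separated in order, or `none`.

ii

i → no match — must start with '01'
ii → match
iii → no match
iv → no match
v → no match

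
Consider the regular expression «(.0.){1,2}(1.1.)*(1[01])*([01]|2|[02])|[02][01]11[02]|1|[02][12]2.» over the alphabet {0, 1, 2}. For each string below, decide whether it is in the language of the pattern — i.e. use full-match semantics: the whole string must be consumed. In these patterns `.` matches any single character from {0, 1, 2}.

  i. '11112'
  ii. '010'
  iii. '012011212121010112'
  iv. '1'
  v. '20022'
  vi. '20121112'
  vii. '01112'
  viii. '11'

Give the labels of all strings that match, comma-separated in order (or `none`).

i → no match
ii → no match
iii → no match
iv → match
v → no match
vi → no match
vii → match
viii → no match

iv, vii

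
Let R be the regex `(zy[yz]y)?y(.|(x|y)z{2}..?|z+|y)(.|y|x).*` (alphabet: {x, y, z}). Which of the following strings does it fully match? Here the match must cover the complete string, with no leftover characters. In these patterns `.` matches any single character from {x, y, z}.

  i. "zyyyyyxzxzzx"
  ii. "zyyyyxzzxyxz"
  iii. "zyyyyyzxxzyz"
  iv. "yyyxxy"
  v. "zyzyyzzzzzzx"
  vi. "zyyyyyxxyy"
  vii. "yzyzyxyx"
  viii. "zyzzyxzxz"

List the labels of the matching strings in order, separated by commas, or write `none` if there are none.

i, ii, iii, iv, v, vi, vii

i → match
ii → match
iii → match
iv → match
v → match
vi → match
vii → match
viii → no match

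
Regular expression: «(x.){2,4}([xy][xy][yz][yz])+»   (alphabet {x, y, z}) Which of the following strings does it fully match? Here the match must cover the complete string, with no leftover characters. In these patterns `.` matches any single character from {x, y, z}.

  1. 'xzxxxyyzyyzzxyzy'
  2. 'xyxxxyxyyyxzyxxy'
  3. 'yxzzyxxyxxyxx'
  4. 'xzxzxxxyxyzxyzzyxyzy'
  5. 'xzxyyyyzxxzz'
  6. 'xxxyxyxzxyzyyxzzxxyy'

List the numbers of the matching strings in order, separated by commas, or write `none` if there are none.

1 → match
2 → no match
3 → no match — must start with 'x'
4 → no match
5 → match
6 → match

1, 5, 6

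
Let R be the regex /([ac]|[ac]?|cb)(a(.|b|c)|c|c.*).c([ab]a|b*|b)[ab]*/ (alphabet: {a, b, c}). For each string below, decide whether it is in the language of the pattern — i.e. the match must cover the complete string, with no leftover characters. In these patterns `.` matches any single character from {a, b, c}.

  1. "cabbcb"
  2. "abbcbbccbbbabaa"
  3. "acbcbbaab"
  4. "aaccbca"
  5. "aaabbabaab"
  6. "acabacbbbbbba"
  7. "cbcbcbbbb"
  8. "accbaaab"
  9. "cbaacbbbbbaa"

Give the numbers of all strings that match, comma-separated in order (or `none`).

1 → match
2 → no match
3 → match
4 → no match
5 → no match
6 → match
7 → match
8 → no match
9 → match

1, 3, 6, 7, 9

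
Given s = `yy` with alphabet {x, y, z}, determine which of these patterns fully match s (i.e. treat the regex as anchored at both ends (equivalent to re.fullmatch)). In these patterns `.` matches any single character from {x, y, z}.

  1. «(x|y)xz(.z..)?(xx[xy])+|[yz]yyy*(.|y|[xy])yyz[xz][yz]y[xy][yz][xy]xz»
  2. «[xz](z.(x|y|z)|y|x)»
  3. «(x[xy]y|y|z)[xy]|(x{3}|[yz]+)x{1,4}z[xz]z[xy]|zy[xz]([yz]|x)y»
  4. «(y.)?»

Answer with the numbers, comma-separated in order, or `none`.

1 → no match
2 → no match
3 → match
4 → match

3, 4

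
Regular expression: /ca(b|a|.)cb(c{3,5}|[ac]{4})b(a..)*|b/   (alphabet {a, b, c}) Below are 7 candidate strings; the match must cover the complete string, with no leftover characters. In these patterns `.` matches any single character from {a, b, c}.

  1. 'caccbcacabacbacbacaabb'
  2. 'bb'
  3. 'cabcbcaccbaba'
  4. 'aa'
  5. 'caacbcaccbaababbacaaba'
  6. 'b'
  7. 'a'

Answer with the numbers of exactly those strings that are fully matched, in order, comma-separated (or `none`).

1, 3, 5, 6

1 → match
2 → no match
3 → match
4 → no match
5 → match
6 → match
7 → no match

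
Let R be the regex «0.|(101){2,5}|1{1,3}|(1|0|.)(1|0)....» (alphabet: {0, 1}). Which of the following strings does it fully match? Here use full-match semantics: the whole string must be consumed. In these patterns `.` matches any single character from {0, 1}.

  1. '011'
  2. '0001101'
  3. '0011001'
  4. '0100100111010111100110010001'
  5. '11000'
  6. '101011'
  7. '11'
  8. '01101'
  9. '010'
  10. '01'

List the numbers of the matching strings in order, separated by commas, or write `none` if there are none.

1 → no match
2 → no match
3 → no match
4 → no match
5 → no match
6 → match
7 → match
8 → no match
9 → no match
10 → match

6, 7, 10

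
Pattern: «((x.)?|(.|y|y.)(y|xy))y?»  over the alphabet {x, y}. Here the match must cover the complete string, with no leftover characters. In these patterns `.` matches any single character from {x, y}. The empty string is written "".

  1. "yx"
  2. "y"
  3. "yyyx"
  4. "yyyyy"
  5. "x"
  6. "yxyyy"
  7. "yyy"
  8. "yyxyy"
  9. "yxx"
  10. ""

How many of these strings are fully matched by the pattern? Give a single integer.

4

1 → no match
2 → match
3 → no match
4 → no match
5 → no match
6 → no match
7 → match
8 → match
9 → no match
10 → match
Total matched: 4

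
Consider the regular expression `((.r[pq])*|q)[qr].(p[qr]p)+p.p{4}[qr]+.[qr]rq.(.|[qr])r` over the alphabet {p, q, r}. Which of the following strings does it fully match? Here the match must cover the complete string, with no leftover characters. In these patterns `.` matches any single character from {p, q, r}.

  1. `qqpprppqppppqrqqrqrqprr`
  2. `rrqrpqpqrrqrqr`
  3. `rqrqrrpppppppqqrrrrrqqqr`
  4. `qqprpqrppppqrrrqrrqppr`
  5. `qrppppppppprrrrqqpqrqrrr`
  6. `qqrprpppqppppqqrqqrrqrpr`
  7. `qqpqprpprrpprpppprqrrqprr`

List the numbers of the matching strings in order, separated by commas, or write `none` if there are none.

1

1 → match
2 → no match
3 → no match
4 → no match
5 → no match
6 → no match
7 → no match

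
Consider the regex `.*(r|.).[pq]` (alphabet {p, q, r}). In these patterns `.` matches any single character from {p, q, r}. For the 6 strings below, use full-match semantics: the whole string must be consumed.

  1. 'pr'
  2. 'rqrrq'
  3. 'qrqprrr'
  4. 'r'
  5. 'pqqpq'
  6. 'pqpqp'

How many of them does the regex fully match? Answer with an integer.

1 → no match
2 → match
3 → no match
4 → no match
5 → match
6 → match
Total matched: 3

3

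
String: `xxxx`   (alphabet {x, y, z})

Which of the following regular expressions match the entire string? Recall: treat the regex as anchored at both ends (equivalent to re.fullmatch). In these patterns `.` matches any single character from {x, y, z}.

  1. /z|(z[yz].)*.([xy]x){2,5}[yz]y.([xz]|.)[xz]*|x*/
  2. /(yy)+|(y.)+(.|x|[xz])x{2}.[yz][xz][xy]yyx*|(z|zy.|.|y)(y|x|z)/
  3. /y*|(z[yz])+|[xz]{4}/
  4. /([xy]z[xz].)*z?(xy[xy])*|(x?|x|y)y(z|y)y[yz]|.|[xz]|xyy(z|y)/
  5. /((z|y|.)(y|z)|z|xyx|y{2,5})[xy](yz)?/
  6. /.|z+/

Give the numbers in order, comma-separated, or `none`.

1, 3

1 → match
2 → no match
3 → match
4 → no match
5 → no match
6 → no match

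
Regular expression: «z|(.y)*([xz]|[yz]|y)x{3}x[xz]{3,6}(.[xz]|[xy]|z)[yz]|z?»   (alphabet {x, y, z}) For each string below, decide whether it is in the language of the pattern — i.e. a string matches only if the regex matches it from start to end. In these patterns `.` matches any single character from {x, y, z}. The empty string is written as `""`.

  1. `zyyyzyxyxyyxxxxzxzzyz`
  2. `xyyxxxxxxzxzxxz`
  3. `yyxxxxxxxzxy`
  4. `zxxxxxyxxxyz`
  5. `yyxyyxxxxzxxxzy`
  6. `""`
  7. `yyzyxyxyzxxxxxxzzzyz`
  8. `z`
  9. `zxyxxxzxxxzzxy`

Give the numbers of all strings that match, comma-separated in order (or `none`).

1 → match
2 → match
3 → match
4 → no match
5 → match
6 → match
7 → match
8 → match
9 → no match

1, 2, 3, 5, 6, 7, 8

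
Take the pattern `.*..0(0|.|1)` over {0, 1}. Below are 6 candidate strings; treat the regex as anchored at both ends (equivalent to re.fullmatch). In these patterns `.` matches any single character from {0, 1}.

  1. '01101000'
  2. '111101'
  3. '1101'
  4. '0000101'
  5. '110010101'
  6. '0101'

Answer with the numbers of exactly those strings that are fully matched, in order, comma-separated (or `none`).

1, 2, 3, 4, 5, 6

1 → match
2 → match
3 → match
4 → match
5 → match
6 → match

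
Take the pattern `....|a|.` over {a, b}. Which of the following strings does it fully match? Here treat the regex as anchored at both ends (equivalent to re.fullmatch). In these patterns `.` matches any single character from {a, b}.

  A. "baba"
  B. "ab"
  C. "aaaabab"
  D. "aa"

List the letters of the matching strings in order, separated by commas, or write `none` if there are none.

A → match
B → no match
C → no match
D → no match

A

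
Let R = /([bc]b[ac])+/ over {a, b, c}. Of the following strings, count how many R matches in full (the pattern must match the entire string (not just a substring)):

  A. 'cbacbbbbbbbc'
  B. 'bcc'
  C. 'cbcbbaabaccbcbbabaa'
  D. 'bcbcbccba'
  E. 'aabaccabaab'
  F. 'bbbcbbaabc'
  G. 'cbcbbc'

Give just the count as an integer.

1

A → no match
B → no match
C → no match
D → no match
E → no match
F → no match
G → match
Total matched: 1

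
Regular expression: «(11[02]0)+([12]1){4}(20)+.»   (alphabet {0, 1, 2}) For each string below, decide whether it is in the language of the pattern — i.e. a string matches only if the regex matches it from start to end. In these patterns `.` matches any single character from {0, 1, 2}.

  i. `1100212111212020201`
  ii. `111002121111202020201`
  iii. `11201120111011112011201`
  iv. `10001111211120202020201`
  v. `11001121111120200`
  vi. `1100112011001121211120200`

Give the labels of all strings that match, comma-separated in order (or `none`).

i → match
ii → no match
iii → no match
iv → no match — must start with `11`
v → match
vi → match

i, v, vi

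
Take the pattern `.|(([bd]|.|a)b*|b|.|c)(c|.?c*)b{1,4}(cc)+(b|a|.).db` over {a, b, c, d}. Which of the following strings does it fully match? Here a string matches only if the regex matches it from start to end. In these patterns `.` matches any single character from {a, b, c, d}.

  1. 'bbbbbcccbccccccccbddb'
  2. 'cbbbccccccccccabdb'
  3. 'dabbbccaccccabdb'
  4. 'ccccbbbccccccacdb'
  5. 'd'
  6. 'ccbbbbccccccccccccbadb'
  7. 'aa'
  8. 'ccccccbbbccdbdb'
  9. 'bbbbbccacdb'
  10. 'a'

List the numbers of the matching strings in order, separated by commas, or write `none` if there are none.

1 → match
2 → match
3 → no match
4 → match
5 → match
6 → match
7 → no match
8 → match
9 → match
10 → match

1, 2, 4, 5, 6, 8, 9, 10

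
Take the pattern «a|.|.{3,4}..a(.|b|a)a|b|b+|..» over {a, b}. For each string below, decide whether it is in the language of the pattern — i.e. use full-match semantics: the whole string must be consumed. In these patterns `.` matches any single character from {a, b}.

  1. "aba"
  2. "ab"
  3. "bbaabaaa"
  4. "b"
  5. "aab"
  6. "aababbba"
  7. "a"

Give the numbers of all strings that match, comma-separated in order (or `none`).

1 → no match
2 → match
3 → match
4 → match
5 → no match
6 → no match
7 → match

2, 3, 4, 7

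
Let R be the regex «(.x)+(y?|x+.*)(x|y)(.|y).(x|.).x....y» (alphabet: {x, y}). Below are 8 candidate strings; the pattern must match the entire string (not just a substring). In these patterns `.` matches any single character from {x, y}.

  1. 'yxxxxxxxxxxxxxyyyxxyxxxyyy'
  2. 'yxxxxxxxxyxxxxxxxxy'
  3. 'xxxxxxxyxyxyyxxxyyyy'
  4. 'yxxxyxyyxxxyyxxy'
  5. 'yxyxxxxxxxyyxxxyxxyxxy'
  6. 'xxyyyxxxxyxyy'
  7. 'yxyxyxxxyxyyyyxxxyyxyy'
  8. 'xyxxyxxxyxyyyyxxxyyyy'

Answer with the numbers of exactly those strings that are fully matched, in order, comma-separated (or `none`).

1, 2, 3, 4, 5, 6, 7

1 → match
2 → match
3 → match
4 → match
5 → match
6 → match
7 → match
8 → no match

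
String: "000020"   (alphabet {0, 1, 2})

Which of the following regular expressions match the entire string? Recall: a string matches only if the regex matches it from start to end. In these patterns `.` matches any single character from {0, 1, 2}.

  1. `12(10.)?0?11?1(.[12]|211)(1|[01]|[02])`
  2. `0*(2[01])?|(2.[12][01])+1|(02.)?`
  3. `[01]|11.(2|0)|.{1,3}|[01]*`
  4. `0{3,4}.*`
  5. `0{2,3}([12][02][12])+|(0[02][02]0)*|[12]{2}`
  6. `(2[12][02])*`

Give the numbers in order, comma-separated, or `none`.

2, 4

1 → no match — must start with "12"
2 → match
3 → no match
4 → match
5 → no match
6 → no match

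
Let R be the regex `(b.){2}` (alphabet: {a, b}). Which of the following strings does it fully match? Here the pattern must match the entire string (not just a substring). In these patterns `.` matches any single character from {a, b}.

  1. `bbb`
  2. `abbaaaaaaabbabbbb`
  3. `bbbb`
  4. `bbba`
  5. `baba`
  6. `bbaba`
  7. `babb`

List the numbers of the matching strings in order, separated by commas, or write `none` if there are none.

1. `bbb` → no match
2 → no match — must start with `b`
3. `bbbb` → match
4. `bbba` → match
5. `baba` → match
6. `bbaba` → no match
7. `babb` → match

3, 4, 5, 7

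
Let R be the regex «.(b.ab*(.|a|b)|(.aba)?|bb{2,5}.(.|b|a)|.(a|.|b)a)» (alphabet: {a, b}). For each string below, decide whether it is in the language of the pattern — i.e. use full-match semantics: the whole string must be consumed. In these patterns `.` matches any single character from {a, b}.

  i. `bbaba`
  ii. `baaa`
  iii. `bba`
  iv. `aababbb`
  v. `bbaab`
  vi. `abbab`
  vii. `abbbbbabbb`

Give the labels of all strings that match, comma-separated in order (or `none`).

i, ii, v, vi

i → match
ii → match
iii → no match
iv → no match
v → match
vi → match
vii → no match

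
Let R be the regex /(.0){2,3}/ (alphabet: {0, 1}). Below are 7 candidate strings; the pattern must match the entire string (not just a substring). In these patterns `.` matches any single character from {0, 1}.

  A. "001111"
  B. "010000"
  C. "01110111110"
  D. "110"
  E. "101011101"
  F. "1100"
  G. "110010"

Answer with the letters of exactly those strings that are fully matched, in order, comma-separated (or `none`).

A → no match — must end with "0"
B → no match
C → no match
D → no match
E → no match — must end with "0"
F → no match
G → no match

none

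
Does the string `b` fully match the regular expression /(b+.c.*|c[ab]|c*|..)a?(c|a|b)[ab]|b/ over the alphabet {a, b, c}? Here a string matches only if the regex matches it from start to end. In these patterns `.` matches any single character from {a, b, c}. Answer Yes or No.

Yes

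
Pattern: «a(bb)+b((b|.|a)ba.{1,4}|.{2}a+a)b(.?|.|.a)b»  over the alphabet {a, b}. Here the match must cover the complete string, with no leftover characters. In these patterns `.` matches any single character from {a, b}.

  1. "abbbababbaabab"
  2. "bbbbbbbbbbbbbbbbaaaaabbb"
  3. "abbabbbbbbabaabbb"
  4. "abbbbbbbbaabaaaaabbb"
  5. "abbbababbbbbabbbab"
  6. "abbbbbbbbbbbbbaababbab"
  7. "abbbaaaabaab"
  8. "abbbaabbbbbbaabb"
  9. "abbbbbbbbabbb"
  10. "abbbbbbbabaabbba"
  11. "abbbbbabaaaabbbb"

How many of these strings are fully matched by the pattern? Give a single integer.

4

1 → match
2 → no match — must start with "abb"
3 → no match
4 → no match
5 → no match
6 → match
7. "abbbaaaabaab" → match
8 → no match
9 → no match
10 → no match — must end with "b"
11 → match
Total matched: 4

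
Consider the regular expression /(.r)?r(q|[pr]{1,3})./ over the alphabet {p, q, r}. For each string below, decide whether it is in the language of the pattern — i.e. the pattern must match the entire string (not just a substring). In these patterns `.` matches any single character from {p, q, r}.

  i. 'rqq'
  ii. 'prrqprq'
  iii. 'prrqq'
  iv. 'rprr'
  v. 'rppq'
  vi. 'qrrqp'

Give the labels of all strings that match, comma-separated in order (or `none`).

i → match
ii → no match
iii → match
iv → match
v → match
vi → match

i, iii, iv, v, vi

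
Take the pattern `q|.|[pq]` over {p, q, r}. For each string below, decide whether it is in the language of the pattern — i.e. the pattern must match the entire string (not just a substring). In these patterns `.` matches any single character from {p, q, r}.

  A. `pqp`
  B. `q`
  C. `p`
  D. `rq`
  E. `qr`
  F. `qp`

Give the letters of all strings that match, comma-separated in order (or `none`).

B, C

A → no match
B → match
C → match
D → no match
E → no match
F → no match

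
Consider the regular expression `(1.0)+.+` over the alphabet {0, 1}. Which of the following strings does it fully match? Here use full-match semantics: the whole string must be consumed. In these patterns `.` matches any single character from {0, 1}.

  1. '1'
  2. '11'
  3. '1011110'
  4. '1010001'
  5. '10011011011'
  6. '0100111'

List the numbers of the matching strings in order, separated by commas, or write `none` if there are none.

5

1 → no match
2 → no match
3 → no match
4 → no match
5 → match
6 → no match — must start with '1'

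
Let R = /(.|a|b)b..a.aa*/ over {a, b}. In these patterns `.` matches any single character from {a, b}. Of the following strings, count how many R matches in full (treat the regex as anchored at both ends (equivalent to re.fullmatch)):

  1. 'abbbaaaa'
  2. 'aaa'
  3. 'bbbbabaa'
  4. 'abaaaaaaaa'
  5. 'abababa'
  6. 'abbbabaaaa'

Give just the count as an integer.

1. 'abbbaaaa' → match
2. 'aaa' → no match
3. 'bbbbabaa' → match
4. 'abaaaaaaaa' → match
5. 'abababa' → match
6. 'abbbabaaaa' → match
Total matched: 5

5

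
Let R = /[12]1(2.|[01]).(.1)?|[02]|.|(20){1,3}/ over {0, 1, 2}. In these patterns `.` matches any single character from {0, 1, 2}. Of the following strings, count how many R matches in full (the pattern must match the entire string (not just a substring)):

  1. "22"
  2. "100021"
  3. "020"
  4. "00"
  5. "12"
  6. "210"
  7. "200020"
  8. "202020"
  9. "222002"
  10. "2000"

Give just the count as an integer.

1 → no match
2 → no match
3 → no match
4 → no match
5 → no match
6 → no match
7 → no match
8 → match
9 → no match
10 → no match
Total matched: 1

1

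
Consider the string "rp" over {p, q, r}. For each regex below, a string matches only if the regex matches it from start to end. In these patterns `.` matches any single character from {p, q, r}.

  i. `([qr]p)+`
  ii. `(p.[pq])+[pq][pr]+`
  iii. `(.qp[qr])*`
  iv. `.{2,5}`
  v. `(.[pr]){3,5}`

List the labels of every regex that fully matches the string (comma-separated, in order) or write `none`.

i, iv

i → match
ii → no match — must start with "p"
iii → no match
iv → match
v → no match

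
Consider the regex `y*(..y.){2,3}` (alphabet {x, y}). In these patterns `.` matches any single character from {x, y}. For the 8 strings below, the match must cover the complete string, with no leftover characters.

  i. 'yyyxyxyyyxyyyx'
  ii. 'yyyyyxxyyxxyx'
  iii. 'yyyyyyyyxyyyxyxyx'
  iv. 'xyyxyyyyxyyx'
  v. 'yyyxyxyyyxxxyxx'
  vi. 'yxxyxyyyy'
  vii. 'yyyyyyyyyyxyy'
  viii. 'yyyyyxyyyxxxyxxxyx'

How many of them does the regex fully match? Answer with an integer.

6

i → match
ii → match
iii → match
iv. 'xyyxyyyyxyyx' → match
v → no match
vi. 'yxxyxyyyy' → match
vii → match
viii → no match
Total matched: 6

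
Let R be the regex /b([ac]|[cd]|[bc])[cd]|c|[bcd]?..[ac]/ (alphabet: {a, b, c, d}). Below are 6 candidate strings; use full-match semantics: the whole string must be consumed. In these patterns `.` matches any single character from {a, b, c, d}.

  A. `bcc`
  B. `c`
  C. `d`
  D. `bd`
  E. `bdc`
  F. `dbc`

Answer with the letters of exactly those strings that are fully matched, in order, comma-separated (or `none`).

A, B, E, F

A. `bcc` → match
B. `c` → match
C. `d` → no match
D. `bd` → no match
E. `bdc` → match
F. `dbc` → match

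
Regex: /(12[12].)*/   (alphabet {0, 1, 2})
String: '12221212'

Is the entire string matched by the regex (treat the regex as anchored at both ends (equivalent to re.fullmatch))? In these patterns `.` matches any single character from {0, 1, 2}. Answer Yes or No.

Yes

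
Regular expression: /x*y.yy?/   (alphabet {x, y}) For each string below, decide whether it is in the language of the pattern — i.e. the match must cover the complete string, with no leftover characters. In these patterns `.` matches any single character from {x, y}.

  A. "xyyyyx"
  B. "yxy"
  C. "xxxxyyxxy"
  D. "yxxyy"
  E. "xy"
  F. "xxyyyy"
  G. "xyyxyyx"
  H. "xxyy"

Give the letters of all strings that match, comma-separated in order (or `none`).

B, F

A → no match
B → match
C → no match
D → no match
E → no match
F → match
G → no match
H → no match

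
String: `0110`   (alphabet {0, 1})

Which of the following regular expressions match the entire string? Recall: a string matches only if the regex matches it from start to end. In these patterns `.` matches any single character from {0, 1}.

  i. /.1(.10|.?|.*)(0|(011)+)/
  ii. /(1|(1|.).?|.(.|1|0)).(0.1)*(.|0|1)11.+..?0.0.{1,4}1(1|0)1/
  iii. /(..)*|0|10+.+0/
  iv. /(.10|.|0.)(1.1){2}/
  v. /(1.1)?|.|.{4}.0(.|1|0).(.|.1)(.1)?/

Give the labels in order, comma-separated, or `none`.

i, iii

i → match
ii → no match — must end with `1`
iii → match
iv → no match — must end with `1`
v → no match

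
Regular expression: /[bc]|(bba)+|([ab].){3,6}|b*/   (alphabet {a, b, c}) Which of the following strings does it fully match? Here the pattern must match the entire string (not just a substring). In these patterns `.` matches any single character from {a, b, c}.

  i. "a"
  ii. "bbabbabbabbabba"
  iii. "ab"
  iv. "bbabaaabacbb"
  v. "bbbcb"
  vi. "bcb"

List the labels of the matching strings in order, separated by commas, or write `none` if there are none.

i. "a" → no match
ii → match
iii. "ab" → no match
iv. "bbabaaabacbb" → match
v. "bbbcb" → no match
vi. "bcb" → no match

ii, iv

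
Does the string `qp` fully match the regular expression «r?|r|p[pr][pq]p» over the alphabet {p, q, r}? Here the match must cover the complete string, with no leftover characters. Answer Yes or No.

No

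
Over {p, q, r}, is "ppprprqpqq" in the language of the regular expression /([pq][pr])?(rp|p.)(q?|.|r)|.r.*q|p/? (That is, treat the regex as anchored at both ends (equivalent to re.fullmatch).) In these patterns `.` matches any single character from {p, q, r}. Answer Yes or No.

No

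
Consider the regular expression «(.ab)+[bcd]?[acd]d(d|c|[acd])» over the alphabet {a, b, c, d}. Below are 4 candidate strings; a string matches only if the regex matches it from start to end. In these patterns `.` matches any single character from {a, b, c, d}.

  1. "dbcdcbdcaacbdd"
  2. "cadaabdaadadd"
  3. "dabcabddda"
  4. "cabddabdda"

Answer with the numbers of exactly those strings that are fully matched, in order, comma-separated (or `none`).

1 → no match
2 → no match
3 → match
4 → no match

3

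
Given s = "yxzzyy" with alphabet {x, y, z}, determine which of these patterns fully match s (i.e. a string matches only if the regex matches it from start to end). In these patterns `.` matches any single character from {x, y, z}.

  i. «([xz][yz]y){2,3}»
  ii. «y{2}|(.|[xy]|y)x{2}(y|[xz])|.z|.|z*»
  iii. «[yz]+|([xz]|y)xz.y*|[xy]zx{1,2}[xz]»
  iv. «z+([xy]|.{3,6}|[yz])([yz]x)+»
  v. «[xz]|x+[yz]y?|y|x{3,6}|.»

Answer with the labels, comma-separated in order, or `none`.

iii

i → no match
ii → no match
iii → match
iv → no match — must start with "z"
v → no match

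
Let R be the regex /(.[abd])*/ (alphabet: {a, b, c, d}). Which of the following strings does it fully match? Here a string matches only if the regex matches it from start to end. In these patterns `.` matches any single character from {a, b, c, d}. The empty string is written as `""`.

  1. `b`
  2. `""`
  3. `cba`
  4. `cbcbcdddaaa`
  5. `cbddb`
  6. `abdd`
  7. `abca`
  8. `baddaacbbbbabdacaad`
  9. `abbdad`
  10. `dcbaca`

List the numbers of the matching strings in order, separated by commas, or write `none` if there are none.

1 → no match
2 → match
3 → no match
4 → no match
5 → no match
6 → match
7 → match
8 → no match
9 → match
10 → no match

2, 6, 7, 9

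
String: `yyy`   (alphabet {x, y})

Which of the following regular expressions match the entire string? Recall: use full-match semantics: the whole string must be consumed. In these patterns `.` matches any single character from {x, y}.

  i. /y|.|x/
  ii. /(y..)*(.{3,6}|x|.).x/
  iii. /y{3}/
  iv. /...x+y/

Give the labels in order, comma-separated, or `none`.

iii

i → no match
ii → no match — must end with `x`
iii → match
iv → no match — must end with `xy`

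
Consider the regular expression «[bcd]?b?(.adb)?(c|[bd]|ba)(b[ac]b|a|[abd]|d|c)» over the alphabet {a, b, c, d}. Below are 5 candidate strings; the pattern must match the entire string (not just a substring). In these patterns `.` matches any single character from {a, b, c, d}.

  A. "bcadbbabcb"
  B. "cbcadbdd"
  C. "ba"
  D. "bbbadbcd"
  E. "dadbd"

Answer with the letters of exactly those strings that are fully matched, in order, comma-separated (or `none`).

A → match
B → match
C → match
D → match
E → no match

A, B, C, D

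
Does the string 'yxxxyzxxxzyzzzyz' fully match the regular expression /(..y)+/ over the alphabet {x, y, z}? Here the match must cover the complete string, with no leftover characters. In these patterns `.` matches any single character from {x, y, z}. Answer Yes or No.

Every match must end with 'y', but 'yxxxyzxxxzyzzzyz' does not.

No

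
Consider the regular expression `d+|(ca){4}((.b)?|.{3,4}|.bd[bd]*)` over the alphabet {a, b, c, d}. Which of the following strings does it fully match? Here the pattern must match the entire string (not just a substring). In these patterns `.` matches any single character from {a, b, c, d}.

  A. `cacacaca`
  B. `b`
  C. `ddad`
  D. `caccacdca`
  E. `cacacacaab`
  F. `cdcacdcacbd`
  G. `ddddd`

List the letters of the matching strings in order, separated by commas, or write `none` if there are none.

A → match
B → no match
C → no match
D → no match
E → match
F → no match
G → match

A, E, G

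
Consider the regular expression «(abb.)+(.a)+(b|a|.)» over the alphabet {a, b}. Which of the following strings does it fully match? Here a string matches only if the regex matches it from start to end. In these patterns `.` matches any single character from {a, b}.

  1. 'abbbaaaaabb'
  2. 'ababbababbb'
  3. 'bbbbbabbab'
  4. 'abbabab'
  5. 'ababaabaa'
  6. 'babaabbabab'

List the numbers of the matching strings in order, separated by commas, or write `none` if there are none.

1 → no match
2 → no match — must start with 'abb'
3 → no match — must start with 'abb'
4 → match
5 → no match — must start with 'abb'
6 → no match — must start with 'abb'

4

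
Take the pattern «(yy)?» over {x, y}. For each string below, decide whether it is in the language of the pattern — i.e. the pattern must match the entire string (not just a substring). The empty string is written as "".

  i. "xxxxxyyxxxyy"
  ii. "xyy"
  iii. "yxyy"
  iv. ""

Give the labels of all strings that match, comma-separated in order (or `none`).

i → no match
ii → no match
iii → no match
iv → match

iv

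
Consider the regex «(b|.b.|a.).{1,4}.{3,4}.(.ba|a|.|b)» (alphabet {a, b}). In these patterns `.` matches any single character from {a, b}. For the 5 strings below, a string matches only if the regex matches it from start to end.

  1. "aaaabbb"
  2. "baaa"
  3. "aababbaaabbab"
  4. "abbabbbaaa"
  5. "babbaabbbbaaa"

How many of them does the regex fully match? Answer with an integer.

1

1 → no match
2 → no match
3 → no match
4 → match
5 → no match
Total matched: 1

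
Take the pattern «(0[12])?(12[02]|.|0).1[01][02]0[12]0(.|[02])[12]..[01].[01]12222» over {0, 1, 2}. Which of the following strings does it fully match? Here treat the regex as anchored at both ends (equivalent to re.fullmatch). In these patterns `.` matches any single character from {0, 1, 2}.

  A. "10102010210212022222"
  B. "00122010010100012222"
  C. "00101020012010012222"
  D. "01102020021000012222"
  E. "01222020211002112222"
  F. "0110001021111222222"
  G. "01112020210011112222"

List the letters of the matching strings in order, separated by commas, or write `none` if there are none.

D, G

A → no match — must end with "12222"
B → no match
C → no match
D → match
E → no match
F → no match — must end with "12222"
G → match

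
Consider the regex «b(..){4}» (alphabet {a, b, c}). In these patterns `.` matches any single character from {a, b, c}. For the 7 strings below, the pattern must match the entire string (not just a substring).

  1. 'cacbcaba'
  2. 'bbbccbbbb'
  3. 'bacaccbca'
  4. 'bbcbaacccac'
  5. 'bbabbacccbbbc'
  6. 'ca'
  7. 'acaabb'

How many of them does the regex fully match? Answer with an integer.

2

1 → no match — must start with 'b'
2 → match
3 → match
4 → no match
5 → no match
6 → no match — must start with 'b'
7 → no match — must start with 'b'
Total matched: 2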